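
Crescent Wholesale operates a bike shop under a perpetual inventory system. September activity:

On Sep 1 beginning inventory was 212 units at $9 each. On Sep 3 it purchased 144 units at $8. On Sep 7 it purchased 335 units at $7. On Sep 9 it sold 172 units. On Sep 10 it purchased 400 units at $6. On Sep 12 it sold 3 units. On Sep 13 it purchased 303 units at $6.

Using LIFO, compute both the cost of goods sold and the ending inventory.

COGS = $1,222; ending inventory = $8,401

Sep 9, 172 sold [LIFO — newest first]: 172 @ $7 = $1,204
Sep 12, 3 sold [LIFO — newest first]: 3 @ $6 = $18
Total COGS = $1,204 + $18 = $1,222
Ending inventory: 212 @ $9 + 144 @ $8 + 163 @ $7 + 397 @ $6 + 303 @ $6 = $8,401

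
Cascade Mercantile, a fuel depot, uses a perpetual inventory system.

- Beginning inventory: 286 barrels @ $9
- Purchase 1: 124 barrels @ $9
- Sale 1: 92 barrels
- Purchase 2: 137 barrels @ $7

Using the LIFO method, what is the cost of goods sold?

COGS = $828

Sale 1 (92) [LIFO — newest first]: 92 @ $9 = $828
Ending inventory: 286 @ $9 + 32 @ $9 + 137 @ $7 = $3,821
Check: goods available $4,649 = COGS $828 + ending $3,821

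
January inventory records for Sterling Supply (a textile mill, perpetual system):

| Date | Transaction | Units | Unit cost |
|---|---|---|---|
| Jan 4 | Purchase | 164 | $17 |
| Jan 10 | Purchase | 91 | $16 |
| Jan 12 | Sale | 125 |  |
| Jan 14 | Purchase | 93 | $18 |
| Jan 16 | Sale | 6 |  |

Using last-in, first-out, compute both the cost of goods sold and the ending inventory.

COGS = $2,142; ending inventory = $3,776

Jan 12, 125 sold [LIFO — newest first]: 91 @ $16 + 34 @ $17 = $2,034
Jan 16, 6 sold [LIFO — newest first]: 6 @ $18 = $108
Total COGS = $2,034 + $108 = $2,142
Ending inventory: 130 @ $17 + 87 @ $18 = $3,776
Check: goods available $5,918 = COGS $2,142 + ending $3,776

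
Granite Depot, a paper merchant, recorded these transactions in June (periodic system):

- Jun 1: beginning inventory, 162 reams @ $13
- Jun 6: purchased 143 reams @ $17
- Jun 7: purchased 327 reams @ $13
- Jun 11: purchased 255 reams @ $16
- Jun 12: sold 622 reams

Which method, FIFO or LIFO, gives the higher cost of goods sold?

FIFO COGS: 162 @ $13 + 143 @ $17 + 317 @ $13 = $8,658
LIFO COGS: 255 @ $16 + 327 @ $13 + 40 @ $17 = $9,011

LIFO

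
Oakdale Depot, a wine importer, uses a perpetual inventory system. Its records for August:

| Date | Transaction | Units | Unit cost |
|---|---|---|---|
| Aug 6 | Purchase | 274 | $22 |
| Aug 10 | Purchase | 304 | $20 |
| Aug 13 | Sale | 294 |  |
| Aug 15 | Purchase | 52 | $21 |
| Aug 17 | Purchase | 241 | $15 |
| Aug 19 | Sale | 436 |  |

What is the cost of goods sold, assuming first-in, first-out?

COGS = $14,700

Aug 13, 294 sold [FIFO — oldest first]: 274 @ $22 + 20 @ $20 = $6,428
Aug 19, 436 sold [FIFO — oldest first]: 284 @ $20 + 52 @ $21 + 100 @ $15 = $8,272
Total COGS = $6,428 + $8,272 = $14,700
Ending inventory: 141 @ $15 = $2,115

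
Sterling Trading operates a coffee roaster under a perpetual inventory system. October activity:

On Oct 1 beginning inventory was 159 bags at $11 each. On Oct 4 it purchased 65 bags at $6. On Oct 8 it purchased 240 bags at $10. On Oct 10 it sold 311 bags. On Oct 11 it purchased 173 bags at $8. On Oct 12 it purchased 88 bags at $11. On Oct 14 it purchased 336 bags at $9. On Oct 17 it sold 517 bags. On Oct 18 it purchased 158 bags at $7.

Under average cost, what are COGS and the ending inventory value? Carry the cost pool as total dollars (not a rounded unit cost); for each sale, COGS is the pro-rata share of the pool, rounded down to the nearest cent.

After Oct 1: 159 on hand, pool $1,749.00 (≈ $11.0000 each)
After Oct 4: 224 on hand, pool $2,139.00 (≈ $9.5491 each)
After Oct 8: 464 on hand, pool $4,539.00 (≈ $9.7823 each)
Oct 10, sell 311: 311/464 × $4,539.00 → $3,042.30
After Oct 11: 326 on hand, pool $2,880.70 (≈ $8.8365 each)
After Oct 12: 414 on hand, pool $3,848.70 (≈ $9.2964 each)
After Oct 14: 750 on hand, pool $6,872.70 (≈ $9.1636 each)
Oct 17, sell 517: 517/750 × $6,872.70 → $4,737.58
After Oct 18: 391 on hand, pool $3,241.12 (≈ $8.2893 each)
Total COGS = $3,042.30 + $4,737.58 = $7,779.88
Ending inventory (cost pool remaining) = $3,241.12

COGS = $7,779.88; ending inventory = $3,241.12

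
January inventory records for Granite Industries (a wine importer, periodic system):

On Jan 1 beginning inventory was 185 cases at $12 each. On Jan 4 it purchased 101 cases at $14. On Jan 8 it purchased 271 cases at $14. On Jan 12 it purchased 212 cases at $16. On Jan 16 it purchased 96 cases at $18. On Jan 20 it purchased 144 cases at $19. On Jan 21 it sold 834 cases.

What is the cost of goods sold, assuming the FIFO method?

Jan 21, 834 sold [FIFO — oldest first]: 185 @ $12 + 101 @ $14 + 271 @ $14 + 212 @ $16 + 65 @ $18 = $11,990
Ending inventory: 31 @ $18 + 144 @ $19 = $3,294

COGS = $11,990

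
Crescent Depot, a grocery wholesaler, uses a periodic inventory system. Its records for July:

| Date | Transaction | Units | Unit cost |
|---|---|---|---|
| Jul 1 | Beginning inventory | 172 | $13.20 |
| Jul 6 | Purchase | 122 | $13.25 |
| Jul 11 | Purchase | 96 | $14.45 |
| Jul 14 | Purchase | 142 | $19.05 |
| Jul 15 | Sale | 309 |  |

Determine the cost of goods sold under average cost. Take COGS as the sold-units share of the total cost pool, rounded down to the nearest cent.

Jul 15, sell 309: 309/532 × $7,979.20 → $4,634.53
Ending inventory (cost pool remaining) = $3,344.67

COGS = $4,634.53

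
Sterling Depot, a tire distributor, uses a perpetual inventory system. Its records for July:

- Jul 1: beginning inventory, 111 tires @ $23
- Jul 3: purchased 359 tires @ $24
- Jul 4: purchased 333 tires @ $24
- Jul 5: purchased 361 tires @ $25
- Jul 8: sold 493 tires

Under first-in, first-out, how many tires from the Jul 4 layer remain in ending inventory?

Jul 8, 493 sold [FIFO — oldest first]: 111 @ $23 + 359 @ $24 + 23 @ $24 = $11,721
Ending inventory: 310 @ $24 + 361 @ $25 = $16,465
Check: goods available $28,186 = COGS $11,721 + ending $16,465

310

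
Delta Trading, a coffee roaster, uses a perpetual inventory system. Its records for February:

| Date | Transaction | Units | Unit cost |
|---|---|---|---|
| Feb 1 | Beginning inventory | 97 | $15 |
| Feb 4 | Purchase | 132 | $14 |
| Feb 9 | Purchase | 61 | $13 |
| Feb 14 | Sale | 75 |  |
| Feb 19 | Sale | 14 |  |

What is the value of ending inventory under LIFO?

Ending inventory = $2,911

Feb 14, 75 sold [LIFO — newest first]: 61 @ $13 + 14 @ $14 = $989
Feb 19, 14 sold [LIFO — newest first]: 14 @ $14 = $196
Total COGS = $989 + $196 = $1,185
Ending inventory: 97 @ $15 + 104 @ $14 = $2,911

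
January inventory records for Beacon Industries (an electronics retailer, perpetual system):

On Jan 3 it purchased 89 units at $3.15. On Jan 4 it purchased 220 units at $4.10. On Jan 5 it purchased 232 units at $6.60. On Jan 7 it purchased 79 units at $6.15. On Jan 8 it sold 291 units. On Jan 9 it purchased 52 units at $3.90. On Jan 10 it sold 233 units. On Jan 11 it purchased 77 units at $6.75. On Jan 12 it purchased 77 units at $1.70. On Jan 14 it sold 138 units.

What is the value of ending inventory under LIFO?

Ending inventory = $630.25

Jan 8, 291 sold [LIFO — newest first]: 79 @ $6.15 + 212 @ $6.60 = $1,885.05
Jan 10, 233 sold [LIFO — newest first]: 52 @ $3.90 + 20 @ $6.60 + 161 @ $4.10 = $994.90
Jan 14, 138 sold [LIFO — newest first]: 77 @ $1.70 + 61 @ $6.75 = $542.65
Total COGS = $1,885.05 + $994.90 + $542.65 = $3,422.60
Ending inventory: 89 @ $3.15 + 59 @ $4.10 + 16 @ $6.75 = $630.25
Check: goods available $4,052.85 = COGS $3,422.60 + ending $630.25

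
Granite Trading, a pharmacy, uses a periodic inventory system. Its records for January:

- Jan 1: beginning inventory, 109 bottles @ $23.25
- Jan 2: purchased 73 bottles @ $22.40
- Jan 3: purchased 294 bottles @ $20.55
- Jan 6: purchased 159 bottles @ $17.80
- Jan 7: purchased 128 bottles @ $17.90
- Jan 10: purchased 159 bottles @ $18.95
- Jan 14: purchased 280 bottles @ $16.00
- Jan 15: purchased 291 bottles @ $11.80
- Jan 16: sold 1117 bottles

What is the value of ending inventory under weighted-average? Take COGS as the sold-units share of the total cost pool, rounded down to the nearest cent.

Ending inventory = $6,613.22

Jan 16, sell 1117: 1117/1493 × $26,259.40 → $19,646.18
Ending inventory (cost pool remaining) = $6,613.22
Check: goods available $26,259.40 = COGS $19,646.18 + ending $6,613.22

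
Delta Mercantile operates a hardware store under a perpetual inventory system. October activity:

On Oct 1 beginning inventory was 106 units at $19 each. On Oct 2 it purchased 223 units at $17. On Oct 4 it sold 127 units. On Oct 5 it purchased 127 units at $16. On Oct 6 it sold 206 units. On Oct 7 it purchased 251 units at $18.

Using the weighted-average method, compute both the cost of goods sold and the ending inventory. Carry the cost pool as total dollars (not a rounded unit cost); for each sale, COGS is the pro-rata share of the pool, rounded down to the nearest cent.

After Oct 1: 106 on hand, pool $2,014.00 (≈ $19.0000 each)
After Oct 2: 329 on hand, pool $5,805.00 (≈ $17.6444 each)
Oct 4, sell 127: 127/329 × $5,805.00 → $2,240.83
After Oct 5: 329 on hand, pool $5,596.17 (≈ $17.0096 each)
Oct 6, sell 206: 206/329 × $5,596.17 → $3,503.98
After Oct 7: 374 on hand, pool $6,610.19 (≈ $17.6743 each)
Total COGS = $2,240.83 + $3,503.98 = $5,744.81
Ending inventory (cost pool remaining) = $6,610.19

COGS = $5,744.81; ending inventory = $6,610.19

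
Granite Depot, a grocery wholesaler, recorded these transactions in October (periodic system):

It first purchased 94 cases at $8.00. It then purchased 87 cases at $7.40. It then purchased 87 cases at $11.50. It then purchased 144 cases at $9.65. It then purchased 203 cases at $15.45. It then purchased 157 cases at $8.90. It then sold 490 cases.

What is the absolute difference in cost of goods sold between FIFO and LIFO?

FIFO COGS: 94 @ $8.00 + 87 @ $7.40 + 87 @ $11.50 + 144 @ $9.65 + 78 @ $15.45 = $4,991.00
LIFO COGS: 157 @ $8.90 + 203 @ $15.45 + 130 @ $9.65 = $5,788.15
Difference = |$4,991.00 − $5,788.15| = $797.15

$797.15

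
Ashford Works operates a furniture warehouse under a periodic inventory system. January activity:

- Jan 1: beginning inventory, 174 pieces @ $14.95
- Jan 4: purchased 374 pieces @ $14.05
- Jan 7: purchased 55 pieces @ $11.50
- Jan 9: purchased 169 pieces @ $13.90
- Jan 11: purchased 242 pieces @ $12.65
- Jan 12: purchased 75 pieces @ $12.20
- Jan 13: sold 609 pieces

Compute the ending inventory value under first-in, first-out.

Ending inventory = $6,242.00

Jan 13, 609 sold [FIFO — oldest first]: 174 @ $14.95 + 374 @ $14.05 + 55 @ $11.50 + 6 @ $13.90 = $8,571.90
Ending inventory: 163 @ $13.90 + 242 @ $12.65 + 75 @ $12.20 = $6,242.00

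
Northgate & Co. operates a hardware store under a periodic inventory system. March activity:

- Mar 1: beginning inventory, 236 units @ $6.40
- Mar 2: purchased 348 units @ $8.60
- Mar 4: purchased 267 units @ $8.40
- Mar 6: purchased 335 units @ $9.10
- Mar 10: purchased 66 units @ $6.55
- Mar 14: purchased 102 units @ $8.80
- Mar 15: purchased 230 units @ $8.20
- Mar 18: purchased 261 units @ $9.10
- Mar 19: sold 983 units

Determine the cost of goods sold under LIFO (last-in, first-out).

COGS = $8,539.40

Mar 19, 983 sold [LIFO — newest first]: 261 @ $9.10 + 230 @ $8.20 + 102 @ $8.80 + 66 @ $6.55 + 324 @ $9.10 = $8,539.40
Ending inventory: 236 @ $6.40 + 348 @ $8.60 + 267 @ $8.40 + 11 @ $9.10 = $6,846.10
Check: goods available $15,385.50 = COGS $8,539.40 + ending $6,846.10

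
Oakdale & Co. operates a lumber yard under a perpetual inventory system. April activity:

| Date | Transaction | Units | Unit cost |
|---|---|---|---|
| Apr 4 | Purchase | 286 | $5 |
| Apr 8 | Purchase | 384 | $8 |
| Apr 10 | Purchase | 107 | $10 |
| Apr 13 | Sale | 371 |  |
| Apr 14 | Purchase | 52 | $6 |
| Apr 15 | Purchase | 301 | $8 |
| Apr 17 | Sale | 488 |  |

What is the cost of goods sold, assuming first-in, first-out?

Apr 13, 371 sold [FIFO — oldest first]: 286 @ $5 + 85 @ $8 = $2,110
Apr 17, 488 sold [FIFO — oldest first]: 299 @ $8 + 107 @ $10 + 52 @ $6 + 30 @ $8 = $4,014
Total COGS = $2,110 + $4,014 = $6,124
Ending inventory: 271 @ $8 = $2,168

COGS = $6,124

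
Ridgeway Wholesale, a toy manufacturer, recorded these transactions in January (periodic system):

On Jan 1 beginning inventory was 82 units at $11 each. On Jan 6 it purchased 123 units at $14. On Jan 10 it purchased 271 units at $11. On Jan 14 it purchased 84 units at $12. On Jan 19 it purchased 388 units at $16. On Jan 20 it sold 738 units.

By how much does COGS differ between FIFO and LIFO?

FIFO COGS: 82 @ $11 + 123 @ $14 + 271 @ $11 + 84 @ $12 + 178 @ $16 = $9,461
LIFO COGS: 388 @ $16 + 84 @ $12 + 266 @ $11 = $10,142
Difference = |$9,461 − $10,142| = $681

$681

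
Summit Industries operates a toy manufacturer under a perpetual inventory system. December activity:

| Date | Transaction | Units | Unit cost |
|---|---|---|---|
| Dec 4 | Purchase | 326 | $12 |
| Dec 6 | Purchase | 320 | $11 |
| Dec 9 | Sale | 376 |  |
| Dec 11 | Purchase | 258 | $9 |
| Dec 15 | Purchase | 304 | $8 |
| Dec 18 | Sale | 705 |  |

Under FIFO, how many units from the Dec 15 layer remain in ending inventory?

127

Dec 9, 376 sold [FIFO — oldest first]: 326 @ $12 + 50 @ $11 = $4,462
Dec 18, 705 sold [FIFO — oldest first]: 270 @ $11 + 258 @ $9 + 177 @ $8 = $6,708
Total COGS = $4,462 + $6,708 = $11,170
Ending inventory: 127 @ $8 = $1,016
Check: goods available $12,186 = COGS $11,170 + ending $1,016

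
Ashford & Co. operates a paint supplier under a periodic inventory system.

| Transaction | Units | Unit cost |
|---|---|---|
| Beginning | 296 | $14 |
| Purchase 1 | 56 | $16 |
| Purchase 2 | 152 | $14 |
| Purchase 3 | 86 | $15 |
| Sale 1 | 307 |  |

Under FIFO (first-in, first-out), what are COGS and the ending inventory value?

Sale 1 (307) [FIFO — oldest first]: 296 @ $14 + 11 @ $16 = $4,320
Ending inventory: 45 @ $16 + 152 @ $14 + 86 @ $15 = $4,138
Check: goods available $8,458 = COGS $4,320 + ending $4,138

COGS = $4,320; ending inventory = $4,138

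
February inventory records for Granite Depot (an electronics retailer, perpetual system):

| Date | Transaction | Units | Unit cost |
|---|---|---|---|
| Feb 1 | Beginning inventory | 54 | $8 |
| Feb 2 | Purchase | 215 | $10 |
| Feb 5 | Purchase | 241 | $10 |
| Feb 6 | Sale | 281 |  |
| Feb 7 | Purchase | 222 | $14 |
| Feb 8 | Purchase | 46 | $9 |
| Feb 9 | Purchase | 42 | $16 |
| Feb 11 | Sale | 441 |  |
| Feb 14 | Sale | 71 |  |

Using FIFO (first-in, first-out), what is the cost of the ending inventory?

Ending inventory = $432

Feb 6, 281 sold [FIFO — oldest first]: 54 @ $8 + 215 @ $10 + 12 @ $10 = $2,702
Feb 11, 441 sold [FIFO — oldest first]: 229 @ $10 + 212 @ $14 = $5,258
Feb 14, 71 sold [FIFO — oldest first]: 10 @ $14 + 46 @ $9 + 15 @ $16 = $794
Total COGS = $2,702 + $5,258 + $794 = $8,754
Ending inventory: 27 @ $16 = $432
Check: goods available $9,186 = COGS $8,754 + ending $432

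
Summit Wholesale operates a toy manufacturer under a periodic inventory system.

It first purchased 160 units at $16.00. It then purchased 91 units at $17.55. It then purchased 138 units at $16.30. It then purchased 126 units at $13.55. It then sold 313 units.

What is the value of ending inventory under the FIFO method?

Ending inventory = $2,946.10

Sale 1 (313) [FIFO — oldest first]: 160 @ $16.00 + 91 @ $17.55 + 62 @ $16.30 = $5,167.65
Ending inventory: 76 @ $16.30 + 126 @ $13.55 = $2,946.10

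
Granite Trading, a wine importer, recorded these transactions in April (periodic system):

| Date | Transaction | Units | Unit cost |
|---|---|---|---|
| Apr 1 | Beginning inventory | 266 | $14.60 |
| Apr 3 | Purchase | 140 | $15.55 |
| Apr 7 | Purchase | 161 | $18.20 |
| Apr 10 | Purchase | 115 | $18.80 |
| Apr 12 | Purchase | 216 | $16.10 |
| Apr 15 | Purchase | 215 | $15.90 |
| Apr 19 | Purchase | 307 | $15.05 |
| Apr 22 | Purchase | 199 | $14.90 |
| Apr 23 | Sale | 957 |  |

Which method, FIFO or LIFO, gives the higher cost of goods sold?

FIFO

FIFO COGS: 266 @ $14.60 + 140 @ $15.55 + 161 @ $18.20 + 115 @ $18.80 + 216 @ $16.10 + 59 @ $15.90 = $15,568.50
LIFO COGS: 199 @ $14.90 + 307 @ $15.05 + 215 @ $15.90 + 216 @ $16.10 + 20 @ $18.80 = $14,857.55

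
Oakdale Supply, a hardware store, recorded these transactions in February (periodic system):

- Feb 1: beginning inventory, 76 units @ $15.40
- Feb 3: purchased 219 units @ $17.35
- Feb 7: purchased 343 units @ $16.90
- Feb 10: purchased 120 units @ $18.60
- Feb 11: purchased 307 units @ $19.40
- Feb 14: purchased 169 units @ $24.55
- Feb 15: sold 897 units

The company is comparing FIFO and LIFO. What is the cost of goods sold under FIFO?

FIFO COGS: 76 @ $15.40 + 219 @ $17.35 + 343 @ $16.90 + 120 @ $18.60 + 139 @ $19.40 = $15,695.35
LIFO COGS: 169 @ $24.55 + 307 @ $19.40 + 120 @ $18.60 + 301 @ $16.90 = $17,423.65

COGS = $15,695.35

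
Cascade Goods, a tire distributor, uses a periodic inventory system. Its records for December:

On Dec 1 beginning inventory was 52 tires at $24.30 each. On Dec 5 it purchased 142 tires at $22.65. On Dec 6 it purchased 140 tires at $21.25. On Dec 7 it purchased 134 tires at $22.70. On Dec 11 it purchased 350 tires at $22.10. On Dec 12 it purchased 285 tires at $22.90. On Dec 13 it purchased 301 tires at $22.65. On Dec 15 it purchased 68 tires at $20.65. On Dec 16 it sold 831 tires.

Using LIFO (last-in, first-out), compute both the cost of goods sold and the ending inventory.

COGS = $18,660.05; ending inventory = $14,320.00

Dec 16, 831 sold [LIFO — newest first]: 68 @ $20.65 + 301 @ $22.65 + 285 @ $22.90 + 177 @ $22.10 = $18,660.05
Ending inventory: 52 @ $24.30 + 142 @ $22.65 + 140 @ $21.25 + 134 @ $22.70 + 173 @ $22.10 = $14,320.00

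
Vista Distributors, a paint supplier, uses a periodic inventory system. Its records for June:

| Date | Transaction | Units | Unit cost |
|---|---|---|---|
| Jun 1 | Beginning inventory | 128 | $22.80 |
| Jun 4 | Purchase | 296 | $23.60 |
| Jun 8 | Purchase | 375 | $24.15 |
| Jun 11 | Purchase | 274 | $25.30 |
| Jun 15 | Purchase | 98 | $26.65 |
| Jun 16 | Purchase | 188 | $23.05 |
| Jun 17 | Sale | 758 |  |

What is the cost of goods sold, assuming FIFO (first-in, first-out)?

Jun 17, 758 sold [FIFO — oldest first]: 128 @ $22.80 + 296 @ $23.60 + 334 @ $24.15 = $17,970.10
Ending inventory: 41 @ $24.15 + 274 @ $25.30 + 98 @ $26.65 + 188 @ $23.05 = $14,867.45

COGS = $17,970.10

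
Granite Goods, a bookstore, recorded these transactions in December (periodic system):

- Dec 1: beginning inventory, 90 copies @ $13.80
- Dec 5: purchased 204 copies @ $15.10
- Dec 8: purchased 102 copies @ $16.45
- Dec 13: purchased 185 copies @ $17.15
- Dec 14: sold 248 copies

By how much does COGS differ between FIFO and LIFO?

$581.30

FIFO COGS: 90 @ $13.80 + 158 @ $15.10 = $3,627.80
LIFO COGS: 185 @ $17.15 + 63 @ $16.45 = $4,209.10
Difference = |$3,627.80 − $4,209.10| = $581.30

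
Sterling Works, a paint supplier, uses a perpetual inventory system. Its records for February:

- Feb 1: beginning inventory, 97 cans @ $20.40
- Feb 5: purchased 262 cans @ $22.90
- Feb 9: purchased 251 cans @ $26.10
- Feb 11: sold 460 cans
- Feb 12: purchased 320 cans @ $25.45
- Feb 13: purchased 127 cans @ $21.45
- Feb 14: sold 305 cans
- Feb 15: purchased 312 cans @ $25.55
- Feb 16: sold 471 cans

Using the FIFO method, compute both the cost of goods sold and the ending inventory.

Feb 11, 460 sold [FIFO — oldest first]: 97 @ $20.40 + 262 @ $22.90 + 101 @ $26.10 = $10,614.70
Feb 14, 305 sold [FIFO — oldest first]: 150 @ $26.10 + 155 @ $25.45 = $7,859.75
Feb 16, 471 sold [FIFO — oldest first]: 165 @ $25.45 + 127 @ $21.45 + 179 @ $25.55 = $11,496.85
Total COGS = $10,614.70 + $7,859.75 + $11,496.85 = $29,971.30
Ending inventory: 133 @ $25.55 = $3,398.15

COGS = $29,971.30; ending inventory = $3,398.15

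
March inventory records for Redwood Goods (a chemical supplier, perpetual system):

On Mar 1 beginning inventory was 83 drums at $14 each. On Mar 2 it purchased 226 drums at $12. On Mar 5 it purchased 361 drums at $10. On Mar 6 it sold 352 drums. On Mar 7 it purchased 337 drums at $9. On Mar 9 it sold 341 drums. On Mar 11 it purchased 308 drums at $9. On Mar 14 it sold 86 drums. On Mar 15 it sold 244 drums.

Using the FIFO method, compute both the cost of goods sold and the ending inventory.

COGS = $10,661; ending inventory = $2,628

Mar 6, 352 sold [FIFO — oldest first]: 83 @ $14 + 226 @ $12 + 43 @ $10 = $4,304
Mar 9, 341 sold [FIFO — oldest first]: 318 @ $10 + 23 @ $9 = $3,387
Mar 14, 86 sold [FIFO — oldest first]: 86 @ $9 = $774
Mar 15, 244 sold [FIFO — oldest first]: 228 @ $9 + 16 @ $9 = $2,196
Total COGS = $4,304 + $3,387 + $774 + $2,196 = $10,661
Ending inventory: 292 @ $9 = $2,628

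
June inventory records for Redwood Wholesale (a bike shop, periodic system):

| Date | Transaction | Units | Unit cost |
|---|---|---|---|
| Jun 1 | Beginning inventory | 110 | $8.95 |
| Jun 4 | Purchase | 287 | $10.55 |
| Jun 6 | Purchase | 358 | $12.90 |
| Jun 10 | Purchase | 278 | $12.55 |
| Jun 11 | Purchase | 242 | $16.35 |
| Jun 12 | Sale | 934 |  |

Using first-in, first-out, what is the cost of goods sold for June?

COGS = $10,877.00

Jun 12, 934 sold [FIFO — oldest first]: 110 @ $8.95 + 287 @ $10.55 + 358 @ $12.90 + 179 @ $12.55 = $10,877.00
Ending inventory: 99 @ $12.55 + 242 @ $16.35 = $5,199.15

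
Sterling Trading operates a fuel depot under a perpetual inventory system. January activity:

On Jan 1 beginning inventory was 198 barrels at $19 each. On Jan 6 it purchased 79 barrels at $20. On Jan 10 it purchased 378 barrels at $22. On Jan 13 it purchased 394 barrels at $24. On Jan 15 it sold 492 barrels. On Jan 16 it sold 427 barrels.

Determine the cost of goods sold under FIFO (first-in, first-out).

COGS = $19,994

Jan 15, 492 sold [FIFO — oldest first]: 198 @ $19 + 79 @ $20 + 215 @ $22 = $10,072
Jan 16, 427 sold [FIFO — oldest first]: 163 @ $22 + 264 @ $24 = $9,922
Total COGS = $10,072 + $9,922 = $19,994
Ending inventory: 130 @ $24 = $3,120
Check: goods available $23,114 = COGS $19,994 + ending $3,120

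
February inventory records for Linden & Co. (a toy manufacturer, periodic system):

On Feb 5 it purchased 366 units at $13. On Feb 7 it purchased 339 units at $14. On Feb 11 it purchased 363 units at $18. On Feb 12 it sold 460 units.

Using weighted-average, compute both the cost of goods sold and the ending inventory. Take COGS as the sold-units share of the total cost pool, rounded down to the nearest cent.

COGS = $6,907.75; ending inventory = $9,130.25

Feb 12, sell 460: 460/1068 × $16,038.00 → $6,907.75
Ending inventory (cost pool remaining) = $9,130.25
Check: goods available $16,038.00 = COGS $6,907.75 + ending $9,130.25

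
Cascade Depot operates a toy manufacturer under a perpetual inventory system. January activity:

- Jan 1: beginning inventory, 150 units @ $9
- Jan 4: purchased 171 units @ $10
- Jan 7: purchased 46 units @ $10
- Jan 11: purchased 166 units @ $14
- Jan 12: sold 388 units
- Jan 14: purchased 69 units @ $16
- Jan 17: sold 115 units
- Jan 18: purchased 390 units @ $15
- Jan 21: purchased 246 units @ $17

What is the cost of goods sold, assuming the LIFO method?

COGS = $6,057

Jan 12, 388 sold [LIFO — newest first]: 166 @ $14 + 46 @ $10 + 171 @ $10 + 5 @ $9 = $4,539
Jan 17, 115 sold [LIFO — newest first]: 69 @ $16 + 46 @ $9 = $1,518
Total COGS = $4,539 + $1,518 = $6,057
Ending inventory: 99 @ $9 + 390 @ $15 + 246 @ $17 = $10,923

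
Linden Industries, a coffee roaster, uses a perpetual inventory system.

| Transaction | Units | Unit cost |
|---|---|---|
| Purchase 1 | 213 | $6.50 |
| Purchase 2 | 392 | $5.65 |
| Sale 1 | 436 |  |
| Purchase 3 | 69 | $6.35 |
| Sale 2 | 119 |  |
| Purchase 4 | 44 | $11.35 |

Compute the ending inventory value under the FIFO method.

Sale 1 (436) [FIFO — oldest first]: 213 @ $6.50 + 223 @ $5.65 = $2,644.45
Sale 2 (119) [FIFO — oldest first]: 119 @ $5.65 = $672.35
Total COGS = $2,644.45 + $672.35 = $3,316.80
Ending inventory: 50 @ $5.65 + 69 @ $6.35 + 44 @ $11.35 = $1,220.05
Check: goods available $4,536.85 = COGS $3,316.80 + ending $1,220.05

Ending inventory = $1,220.05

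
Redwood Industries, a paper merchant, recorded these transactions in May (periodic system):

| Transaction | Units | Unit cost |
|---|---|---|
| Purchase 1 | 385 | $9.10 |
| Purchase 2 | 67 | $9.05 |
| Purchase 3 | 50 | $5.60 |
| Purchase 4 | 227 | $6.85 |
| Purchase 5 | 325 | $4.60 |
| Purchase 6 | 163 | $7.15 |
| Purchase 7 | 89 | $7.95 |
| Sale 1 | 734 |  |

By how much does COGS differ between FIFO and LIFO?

$1,524.35

FIFO COGS: 385 @ $9.10 + 67 @ $9.05 + 50 @ $5.60 + 227 @ $6.85 + 5 @ $4.60 = $5,967.80
LIFO COGS: 89 @ $7.95 + 163 @ $7.15 + 325 @ $4.60 + 157 @ $6.85 = $4,443.45
Difference = |$5,967.80 − $4,443.45| = $1,524.35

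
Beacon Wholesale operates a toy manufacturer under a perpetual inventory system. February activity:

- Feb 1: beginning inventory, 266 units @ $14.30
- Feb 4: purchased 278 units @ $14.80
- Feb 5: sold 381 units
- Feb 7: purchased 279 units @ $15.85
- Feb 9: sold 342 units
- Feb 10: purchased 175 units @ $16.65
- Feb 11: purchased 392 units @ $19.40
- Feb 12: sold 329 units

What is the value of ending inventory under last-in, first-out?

Feb 5, 381 sold [LIFO — newest first]: 278 @ $14.80 + 103 @ $14.30 = $5,587.30
Feb 9, 342 sold [LIFO — newest first]: 279 @ $15.85 + 63 @ $14.30 = $5,323.05
Feb 12, 329 sold [LIFO — newest first]: 329 @ $19.40 = $6,382.60
Total COGS = $5,587.30 + $5,323.05 + $6,382.60 = $17,292.95
Ending inventory: 100 @ $14.30 + 175 @ $16.65 + 63 @ $19.40 = $5,565.95

Ending inventory = $5,565.95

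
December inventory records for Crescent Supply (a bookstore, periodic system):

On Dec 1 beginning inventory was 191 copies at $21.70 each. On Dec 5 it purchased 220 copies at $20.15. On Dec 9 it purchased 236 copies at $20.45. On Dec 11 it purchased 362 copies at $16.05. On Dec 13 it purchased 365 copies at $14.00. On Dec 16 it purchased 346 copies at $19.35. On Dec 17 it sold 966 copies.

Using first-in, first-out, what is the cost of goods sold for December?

Dec 17, 966 sold [FIFO — oldest first]: 191 @ $21.70 + 220 @ $20.15 + 236 @ $20.45 + 319 @ $16.05 = $18,523.85
Ending inventory: 43 @ $16.05 + 365 @ $14.00 + 346 @ $19.35 = $12,495.25

COGS = $18,523.85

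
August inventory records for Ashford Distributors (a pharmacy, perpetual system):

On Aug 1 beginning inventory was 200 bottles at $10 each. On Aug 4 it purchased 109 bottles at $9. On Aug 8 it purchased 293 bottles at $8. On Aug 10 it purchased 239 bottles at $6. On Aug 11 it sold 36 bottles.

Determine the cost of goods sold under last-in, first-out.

Aug 11, 36 sold [LIFO — newest first]: 36 @ $6 = $216
Ending inventory: 200 @ $10 + 109 @ $9 + 293 @ $8 + 203 @ $6 = $6,543

COGS = $216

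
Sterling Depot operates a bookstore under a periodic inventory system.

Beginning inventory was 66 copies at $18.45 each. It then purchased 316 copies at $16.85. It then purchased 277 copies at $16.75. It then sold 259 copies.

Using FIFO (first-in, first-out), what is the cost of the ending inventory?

Ending inventory = $6,712.30

Sale 1 (259) [FIFO — oldest first]: 66 @ $18.45 + 193 @ $16.85 = $4,469.75
Ending inventory: 123 @ $16.85 + 277 @ $16.75 = $6,712.30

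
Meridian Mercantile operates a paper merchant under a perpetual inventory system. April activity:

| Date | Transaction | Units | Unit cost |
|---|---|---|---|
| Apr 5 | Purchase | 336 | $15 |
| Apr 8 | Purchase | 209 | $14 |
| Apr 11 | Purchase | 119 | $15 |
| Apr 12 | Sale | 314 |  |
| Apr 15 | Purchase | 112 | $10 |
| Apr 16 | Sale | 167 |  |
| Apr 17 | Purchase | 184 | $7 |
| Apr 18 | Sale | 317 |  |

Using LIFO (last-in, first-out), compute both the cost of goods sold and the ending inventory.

COGS = $9,729; ending inventory = $2,430

Apr 12, 314 sold [LIFO — newest first]: 119 @ $15 + 195 @ $14 = $4,515
Apr 16, 167 sold [LIFO — newest first]: 112 @ $10 + 14 @ $14 + 41 @ $15 = $1,931
Apr 18, 317 sold [LIFO — newest first]: 184 @ $7 + 133 @ $15 = $3,283
Total COGS = $4,515 + $1,931 + $3,283 = $9,729
Ending inventory: 162 @ $15 = $2,430
Check: goods available $12,159 = COGS $9,729 + ending $2,430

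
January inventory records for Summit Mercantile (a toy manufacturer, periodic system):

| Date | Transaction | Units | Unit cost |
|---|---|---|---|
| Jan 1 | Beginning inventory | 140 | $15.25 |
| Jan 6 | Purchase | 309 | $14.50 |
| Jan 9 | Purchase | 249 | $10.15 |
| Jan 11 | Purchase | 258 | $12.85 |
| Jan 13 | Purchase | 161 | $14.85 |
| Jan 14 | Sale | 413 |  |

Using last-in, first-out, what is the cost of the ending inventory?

Ending inventory = $9,219.95

Jan 14, 413 sold [LIFO — newest first]: 161 @ $14.85 + 252 @ $12.85 = $5,629.05
Ending inventory: 140 @ $15.25 + 309 @ $14.50 + 249 @ $10.15 + 6 @ $12.85 = $9,219.95
Check: goods available $14,849.00 = COGS $5,629.05 + ending $9,219.95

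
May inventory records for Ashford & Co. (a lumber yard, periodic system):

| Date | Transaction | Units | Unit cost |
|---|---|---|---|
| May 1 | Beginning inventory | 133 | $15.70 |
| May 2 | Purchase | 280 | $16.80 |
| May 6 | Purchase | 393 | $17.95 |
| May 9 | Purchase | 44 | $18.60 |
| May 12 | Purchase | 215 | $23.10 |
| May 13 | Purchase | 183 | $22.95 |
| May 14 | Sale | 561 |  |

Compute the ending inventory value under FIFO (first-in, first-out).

May 14, 561 sold [FIFO — oldest first]: 133 @ $15.70 + 280 @ $16.80 + 148 @ $17.95 = $9,448.70
Ending inventory: 245 @ $17.95 + 44 @ $18.60 + 215 @ $23.10 + 183 @ $22.95 = $14,382.50

Ending inventory = $14,382.50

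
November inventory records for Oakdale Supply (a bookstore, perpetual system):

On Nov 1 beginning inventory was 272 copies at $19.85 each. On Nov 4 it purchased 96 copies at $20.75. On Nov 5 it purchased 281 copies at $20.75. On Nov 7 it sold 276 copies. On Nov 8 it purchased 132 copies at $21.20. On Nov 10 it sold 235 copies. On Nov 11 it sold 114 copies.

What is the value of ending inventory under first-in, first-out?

Nov 7, 276 sold [FIFO — oldest first]: 272 @ $19.85 + 4 @ $20.75 = $5,482.20
Nov 10, 235 sold [FIFO — oldest first]: 92 @ $20.75 + 143 @ $20.75 = $4,876.25
Nov 11, 114 sold [FIFO — oldest first]: 114 @ $20.75 = $2,365.50
Total COGS = $5,482.20 + $4,876.25 + $2,365.50 = $12,723.95
Ending inventory: 24 @ $20.75 + 132 @ $21.20 = $3,296.40

Ending inventory = $3,296.40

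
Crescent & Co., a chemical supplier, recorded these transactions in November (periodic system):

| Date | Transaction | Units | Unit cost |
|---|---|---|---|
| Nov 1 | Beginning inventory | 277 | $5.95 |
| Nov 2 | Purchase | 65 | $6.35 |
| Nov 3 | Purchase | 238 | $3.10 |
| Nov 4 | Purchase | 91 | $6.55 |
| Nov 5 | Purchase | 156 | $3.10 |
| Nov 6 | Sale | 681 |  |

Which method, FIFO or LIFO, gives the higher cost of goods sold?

FIFO COGS: 277 @ $5.95 + 65 @ $6.35 + 238 @ $3.10 + 91 @ $6.55 + 10 @ $3.10 = $3,425.75
LIFO COGS: 156 @ $3.10 + 91 @ $6.55 + 238 @ $3.10 + 65 @ $6.35 + 131 @ $5.95 = $3,009.65

FIFO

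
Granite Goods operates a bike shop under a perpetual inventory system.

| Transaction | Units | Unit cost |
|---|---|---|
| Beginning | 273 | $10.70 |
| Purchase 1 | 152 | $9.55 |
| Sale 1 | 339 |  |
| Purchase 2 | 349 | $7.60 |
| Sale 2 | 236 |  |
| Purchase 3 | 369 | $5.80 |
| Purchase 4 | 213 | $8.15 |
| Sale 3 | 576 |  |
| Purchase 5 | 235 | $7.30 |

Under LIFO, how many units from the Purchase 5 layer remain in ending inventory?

Sale 1 (339) [LIFO — newest first]: 152 @ $9.55 + 187 @ $10.70 = $3,452.50
Sale 2 (236) [LIFO — newest first]: 236 @ $7.60 = $1,793.60
Sale 3 (576) [LIFO — newest first]: 213 @ $8.15 + 363 @ $5.80 = $3,841.35
Total COGS = $3,452.50 + $1,793.60 + $3,841.35 = $9,087.45
Ending inventory: 86 @ $10.70 + 113 @ $7.60 + 6 @ $5.80 + 235 @ $7.30 = $3,529.30

235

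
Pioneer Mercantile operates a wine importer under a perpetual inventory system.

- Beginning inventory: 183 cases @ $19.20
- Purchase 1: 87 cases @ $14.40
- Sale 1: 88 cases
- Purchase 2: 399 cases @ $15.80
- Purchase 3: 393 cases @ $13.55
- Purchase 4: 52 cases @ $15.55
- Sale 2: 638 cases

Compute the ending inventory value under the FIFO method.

Sale 1 (88) [FIFO — oldest first]: 88 @ $19.20 = $1,689.60
Sale 2 (638) [FIFO — oldest first]: 95 @ $19.20 + 87 @ $14.40 + 399 @ $15.80 + 57 @ $13.55 = $10,153.35
Total COGS = $1,689.60 + $10,153.35 = $11,842.95
Ending inventory: 336 @ $13.55 + 52 @ $15.55 = $5,361.40

Ending inventory = $5,361.40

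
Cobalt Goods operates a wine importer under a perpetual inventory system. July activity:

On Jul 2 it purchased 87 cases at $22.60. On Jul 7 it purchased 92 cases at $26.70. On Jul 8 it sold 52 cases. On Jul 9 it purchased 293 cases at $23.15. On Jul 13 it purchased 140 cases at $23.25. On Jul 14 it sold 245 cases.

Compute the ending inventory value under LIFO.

Jul 8, 52 sold [LIFO — newest first]: 52 @ $26.70 = $1,388.40
Jul 14, 245 sold [LIFO — newest first]: 140 @ $23.25 + 105 @ $23.15 = $5,685.75
Total COGS = $1,388.40 + $5,685.75 = $7,074.15
Ending inventory: 87 @ $22.60 + 40 @ $26.70 + 188 @ $23.15 = $7,386.40

Ending inventory = $7,386.40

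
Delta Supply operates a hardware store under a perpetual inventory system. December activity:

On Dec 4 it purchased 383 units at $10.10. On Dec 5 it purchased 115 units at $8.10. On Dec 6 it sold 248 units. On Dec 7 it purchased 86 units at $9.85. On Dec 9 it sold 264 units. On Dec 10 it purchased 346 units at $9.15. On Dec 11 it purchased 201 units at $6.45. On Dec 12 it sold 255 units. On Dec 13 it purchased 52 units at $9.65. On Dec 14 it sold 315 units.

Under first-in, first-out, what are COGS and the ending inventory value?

Dec 6, 248 sold [FIFO — oldest first]: 248 @ $10.10 = $2,504.80
Dec 9, 264 sold [FIFO — oldest first]: 135 @ $10.10 + 115 @ $8.10 + 14 @ $9.85 = $2,432.90
Dec 12, 255 sold [FIFO — oldest first]: 72 @ $9.85 + 183 @ $9.15 = $2,383.65
Dec 14, 315 sold [FIFO — oldest first]: 163 @ $9.15 + 152 @ $6.45 = $2,471.85
Total COGS = $2,504.80 + $2,432.90 + $2,383.65 + $2,471.85 = $9,793.20
Ending inventory: 49 @ $6.45 + 52 @ $9.65 = $817.85
Check: goods available $10,611.05 = COGS $9,793.20 + ending $817.85

COGS = $9,793.20; ending inventory = $817.85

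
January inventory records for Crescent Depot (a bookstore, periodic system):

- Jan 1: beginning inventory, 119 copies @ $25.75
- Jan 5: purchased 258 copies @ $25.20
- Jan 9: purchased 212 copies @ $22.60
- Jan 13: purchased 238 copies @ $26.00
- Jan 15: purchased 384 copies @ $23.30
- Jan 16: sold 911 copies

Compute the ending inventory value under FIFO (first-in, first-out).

Jan 16, 911 sold [FIFO — oldest first]: 119 @ $25.75 + 258 @ $25.20 + 212 @ $22.60 + 238 @ $26.00 + 84 @ $23.30 = $22,502.25
Ending inventory: 300 @ $23.30 = $6,990.00
Check: goods available $29,492.25 = COGS $22,502.25 + ending $6,990.00

Ending inventory = $6,990.00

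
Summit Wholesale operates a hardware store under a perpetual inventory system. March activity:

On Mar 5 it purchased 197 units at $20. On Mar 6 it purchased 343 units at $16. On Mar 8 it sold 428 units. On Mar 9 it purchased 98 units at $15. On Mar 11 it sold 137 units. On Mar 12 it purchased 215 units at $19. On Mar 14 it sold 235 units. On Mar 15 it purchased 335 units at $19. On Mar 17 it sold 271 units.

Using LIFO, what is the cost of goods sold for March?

COGS = $19,072

Mar 8, 428 sold [LIFO — newest first]: 343 @ $16 + 85 @ $20 = $7,188
Mar 11, 137 sold [LIFO — newest first]: 98 @ $15 + 39 @ $20 = $2,250
Mar 14, 235 sold [LIFO — newest first]: 215 @ $19 + 20 @ $20 = $4,485
Mar 17, 271 sold [LIFO — newest first]: 271 @ $19 = $5,149
Total COGS = $7,188 + $2,250 + $4,485 + $5,149 = $19,072
Ending inventory: 53 @ $20 + 64 @ $19 = $2,276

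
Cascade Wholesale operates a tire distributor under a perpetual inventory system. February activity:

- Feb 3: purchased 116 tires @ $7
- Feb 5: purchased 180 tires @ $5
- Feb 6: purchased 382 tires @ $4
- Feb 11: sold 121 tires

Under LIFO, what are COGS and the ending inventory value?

Feb 11, 121 sold [LIFO — newest first]: 121 @ $4 = $484
Ending inventory: 116 @ $7 + 180 @ $5 + 261 @ $4 = $2,756
Check: goods available $3,240 = COGS $484 + ending $2,756

COGS = $484; ending inventory = $2,756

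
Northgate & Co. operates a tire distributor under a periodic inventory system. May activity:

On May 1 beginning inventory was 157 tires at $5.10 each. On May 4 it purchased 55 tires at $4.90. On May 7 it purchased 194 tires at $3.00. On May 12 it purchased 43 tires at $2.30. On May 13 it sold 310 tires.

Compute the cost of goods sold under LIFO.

May 13, 310 sold [LIFO — newest first]: 43 @ $2.30 + 194 @ $3.00 + 55 @ $4.90 + 18 @ $5.10 = $1,042.20
Ending inventory: 139 @ $5.10 = $708.90
Check: goods available $1,751.10 = COGS $1,042.20 + ending $708.90

COGS = $1,042.20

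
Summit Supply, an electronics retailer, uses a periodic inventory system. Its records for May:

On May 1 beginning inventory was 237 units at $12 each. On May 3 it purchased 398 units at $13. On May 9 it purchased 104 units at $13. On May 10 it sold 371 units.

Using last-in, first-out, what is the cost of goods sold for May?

COGS = $4,823

May 10, 371 sold [LIFO — newest first]: 104 @ $13 + 267 @ $13 = $4,823
Ending inventory: 237 @ $12 + 131 @ $13 = $4,547
Check: goods available $9,370 = COGS $4,823 + ending $4,547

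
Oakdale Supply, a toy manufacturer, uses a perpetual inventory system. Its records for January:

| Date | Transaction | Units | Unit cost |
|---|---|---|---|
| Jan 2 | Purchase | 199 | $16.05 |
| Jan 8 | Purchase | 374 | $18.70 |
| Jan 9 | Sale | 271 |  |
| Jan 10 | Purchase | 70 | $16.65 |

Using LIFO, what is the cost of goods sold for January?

Jan 9, 271 sold [LIFO — newest first]: 271 @ $18.70 = $5,067.70
Ending inventory: 199 @ $16.05 + 103 @ $18.70 + 70 @ $16.65 = $6,285.55
Check: goods available $11,353.25 = COGS $5,067.70 + ending $6,285.55

COGS = $5,067.70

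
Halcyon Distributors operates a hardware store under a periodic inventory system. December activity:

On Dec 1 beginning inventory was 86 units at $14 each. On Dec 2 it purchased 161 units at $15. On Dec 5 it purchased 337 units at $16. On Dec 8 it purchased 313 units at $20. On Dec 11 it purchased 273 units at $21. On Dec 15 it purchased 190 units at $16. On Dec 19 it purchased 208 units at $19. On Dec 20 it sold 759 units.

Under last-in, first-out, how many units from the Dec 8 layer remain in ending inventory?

225

Dec 20, 759 sold [LIFO — newest first]: 208 @ $19 + 190 @ $16 + 273 @ $21 + 88 @ $20 = $14,485
Ending inventory: 86 @ $14 + 161 @ $15 + 337 @ $16 + 225 @ $20 = $13,511
Check: goods available $27,996 = COGS $14,485 + ending $13,511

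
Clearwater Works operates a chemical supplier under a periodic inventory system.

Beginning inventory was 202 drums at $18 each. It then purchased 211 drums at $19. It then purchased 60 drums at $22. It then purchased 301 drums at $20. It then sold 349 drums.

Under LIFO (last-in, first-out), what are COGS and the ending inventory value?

COGS = $7,076; ending inventory = $7,909

Sale 1 (349) [LIFO — newest first]: 301 @ $20 + 48 @ $22 = $7,076
Ending inventory: 202 @ $18 + 211 @ $19 + 12 @ $22 = $7,909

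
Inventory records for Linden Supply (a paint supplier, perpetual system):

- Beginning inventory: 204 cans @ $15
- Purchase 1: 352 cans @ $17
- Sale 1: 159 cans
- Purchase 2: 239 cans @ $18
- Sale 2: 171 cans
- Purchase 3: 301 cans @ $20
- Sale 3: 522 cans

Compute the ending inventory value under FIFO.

Sale 1 (159) [FIFO — oldest first]: 159 @ $15 = $2,385
Sale 2 (171) [FIFO — oldest first]: 45 @ $15 + 126 @ $17 = $2,817
Sale 3 (522) [FIFO — oldest first]: 226 @ $17 + 239 @ $18 + 57 @ $20 = $9,284
Total COGS = $2,385 + $2,817 + $9,284 = $14,486
Ending inventory: 244 @ $20 = $4,880

Ending inventory = $4,880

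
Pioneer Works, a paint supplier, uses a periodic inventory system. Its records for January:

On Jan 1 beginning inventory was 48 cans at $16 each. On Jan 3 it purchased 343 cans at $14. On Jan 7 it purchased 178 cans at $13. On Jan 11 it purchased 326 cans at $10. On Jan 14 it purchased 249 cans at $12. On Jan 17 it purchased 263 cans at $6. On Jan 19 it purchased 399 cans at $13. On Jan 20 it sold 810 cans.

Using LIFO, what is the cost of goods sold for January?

COGS = $8,541

Jan 20, 810 sold [LIFO — newest first]: 399 @ $13 + 263 @ $6 + 148 @ $12 = $8,541
Ending inventory: 48 @ $16 + 343 @ $14 + 178 @ $13 + 326 @ $10 + 101 @ $12 = $12,356
Check: goods available $20,897 = COGS $8,541 + ending $12,356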